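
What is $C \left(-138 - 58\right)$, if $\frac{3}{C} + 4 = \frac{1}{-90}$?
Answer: $\frac{52920}{361} \approx 146.59$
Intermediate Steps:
$C = - \frac{270}{361}$ ($C = \frac{3}{-4 + \frac{1}{-90}} = \frac{3}{-4 - \frac{1}{90}} = \frac{3}{- \frac{361}{90}} = 3 \left(- \frac{90}{361}\right) = - \frac{270}{361} \approx -0.74792$)
$C \left(-138 - 58\right) = - \frac{270 \left(-138 - 58\right)}{361} = \left(- \frac{270}{361}\right) \left(-196\right) = \frac{52920}{361}$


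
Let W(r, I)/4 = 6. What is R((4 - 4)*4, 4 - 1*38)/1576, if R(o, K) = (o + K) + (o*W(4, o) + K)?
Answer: -17/394 ≈ -0.043147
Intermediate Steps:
W(r, I) = 24 (W(r, I) = 4*6 = 24)
R(o, K) = 2*K + 25*o (R(o, K) = (o + K) + (o*24 + K) = (K + o) + (24*o + K) = (K + o) + (K + 24*o) = 2*K + 25*o)
R((4 - 4)*4, 4 - 1*38)/1576 = (2*(4 - 1*38) + 25*((4 - 4)*4))/1576 = (2*(4 - 38) + 25*(0*4))*(1/1576) = (2*(-34) + 25*0)*(1/1576) = (-68 + 0)*(1/1576) = -68*1/1576 = -17/394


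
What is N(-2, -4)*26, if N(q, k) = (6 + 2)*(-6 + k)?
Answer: -2080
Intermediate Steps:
N(q, k) = -48 + 8*k (N(q, k) = 8*(-6 + k) = -48 + 8*k)
N(-2, -4)*26 = (-48 + 8*(-4))*26 = (-48 - 32)*26 = -80*26 = -2080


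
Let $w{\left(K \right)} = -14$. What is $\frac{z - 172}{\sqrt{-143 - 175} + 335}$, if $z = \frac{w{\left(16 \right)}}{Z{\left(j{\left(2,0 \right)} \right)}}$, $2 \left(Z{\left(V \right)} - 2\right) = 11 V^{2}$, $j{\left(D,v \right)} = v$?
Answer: $- \frac{59965}{112543} + \frac{179 i \sqrt{318}}{112543} \approx -0.53282 + 0.028363 i$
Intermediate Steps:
$Z{\left(V \right)} = 2 + \frac{11 V^{2}}{2}$
$z = -7$ ($z = - \frac{14}{2 + \frac{11 \cdot 0^{2}}{2}} = - \frac{14}{2 + \frac{11}{2} \cdot 0} = - \frac{14}{2 + 0} = - \frac{14}{2} = \left(-14\right) \frac{1}{2} = -7$)
$\frac{z - 172}{\sqrt{-143 - 175} + 335} = \frac{-7 - 172}{\sqrt{-143 - 175} + 335} = - \frac{179}{\sqrt{-318} + 335} = - \frac{179}{i \sqrt{318} + 335} = - \frac{179}{335 + i \sqrt{318}}$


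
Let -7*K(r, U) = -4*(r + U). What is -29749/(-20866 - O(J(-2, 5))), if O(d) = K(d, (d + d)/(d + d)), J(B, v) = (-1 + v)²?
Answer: 208243/146130 ≈ 1.4251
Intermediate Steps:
K(r, U) = 4*U/7 + 4*r/7 (K(r, U) = -(-4)*(r + U)/7 = -(-4)*(U + r)/7 = -(-4*U - 4*r)/7 = 4*U/7 + 4*r/7)
O(d) = 4/7 + 4*d/7 (O(d) = 4*((d + d)/(d + d))/7 + 4*d/7 = 4*((2*d)/((2*d)))/7 + 4*d/7 = 4*((2*d)*(1/(2*d)))/7 + 4*d/7 = (4/7)*1 + 4*d/7 = 4/7 + 4*d/7)
-29749/(-20866 - O(J(-2, 5))) = -29749/(-20866 - (4/7 + 4*(-1 + 5)²/7)) = -29749/(-20866 - (4/7 + (4/7)*4²)) = -29749/(-20866 - (4/7 + (4/7)*16)) = -29749/(-20866 - (4/7 + 64/7)) = -29749/(-20866 - 1*68/7) = -29749/(-20866 - 68/7) = -29749/(-146130/7) = -29749*(-7/146130) = 208243/146130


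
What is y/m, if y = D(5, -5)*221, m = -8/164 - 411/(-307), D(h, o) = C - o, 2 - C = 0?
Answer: 1497853/1249 ≈ 1199.2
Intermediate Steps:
C = 2 (C = 2 - 1*0 = 2 + 0 = 2)
D(h, o) = 2 - o
m = 16237/12587 (m = -8*1/164 - 411*(-1/307) = -2/41 + 411/307 = 16237/12587 ≈ 1.2900)
y = 1547 (y = (2 - 1*(-5))*221 = (2 + 5)*221 = 7*221 = 1547)
y/m = 1547/(16237/12587) = 1547*(12587/16237) = 1497853/1249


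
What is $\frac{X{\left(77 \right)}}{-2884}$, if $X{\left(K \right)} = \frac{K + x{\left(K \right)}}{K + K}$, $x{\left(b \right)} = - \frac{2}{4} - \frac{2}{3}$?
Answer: $- \frac{65}{380688} \approx -0.00017074$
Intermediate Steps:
$x{\left(b \right)} = - \frac{7}{6}$ ($x{\left(b \right)} = \left(-2\right) \frac{1}{4} - \frac{2}{3} = - \frac{1}{2} - \frac{2}{3} = - \frac{7}{6}$)
$X{\left(K \right)} = \frac{- \frac{7}{6} + K}{2 K}$ ($X{\left(K \right)} = \frac{K - \frac{7}{6}}{K + K} = \frac{- \frac{7}{6} + K}{2 K}$)
$\frac{X{\left(77 \right)}}{-2884} = \frac{\frac{1}{12} \cdot \frac{1}{77} \left(-7 + 6 \cdot 77\right)}{-2884} = \frac{1}{12} \cdot \frac{1}{77} \left(-7 + 462\right) \left(- \frac{1}{2884}\right) = \frac{1}{12} \cdot \frac{1}{77} \cdot 455 \left(- \frac{1}{2884}\right) = \frac{65}{132} \left(- \frac{1}{2884}\right) = - \frac{65}{380688}$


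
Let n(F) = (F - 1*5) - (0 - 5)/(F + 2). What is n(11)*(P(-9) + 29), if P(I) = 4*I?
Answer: -581/13 ≈ -44.692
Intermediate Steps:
n(F) = -5 + F + 5/(2 + F) (n(F) = (F - 5) - (-5)/(2 + F) = (-5 + F) + 5/(2 + F) = -5 + F + 5/(2 + F))
n(11)*(P(-9) + 29) = ((-5 + 11² - 3*11)/(2 + 11))*(4*(-9) + 29) = ((-5 + 121 - 33)/13)*(-36 + 29) = ((1/13)*83)*(-7) = (83/13)*(-7) = -581/13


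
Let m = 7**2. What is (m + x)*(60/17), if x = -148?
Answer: -5940/17 ≈ -349.41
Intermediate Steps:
m = 49
(m + x)*(60/17) = (49 - 148)*(60/17) = -5940/17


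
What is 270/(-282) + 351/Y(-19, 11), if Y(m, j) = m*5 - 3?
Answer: -20907/4606 ≈ -4.5391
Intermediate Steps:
Y(m, j) = -3 + 5*m (Y(m, j) = 5*m - 3 = -3 + 5*m)
270/(-282) + 351/Y(-19, 11) = 270/(-282) + 351/(-3 + 5*(-19)) = 270*(-1/282) + 351/(-3 - 95) = -45/47 + 351/(-98) = -45/47 + 351*(-1/98) = -45/47 - 351/98 = -20907/4606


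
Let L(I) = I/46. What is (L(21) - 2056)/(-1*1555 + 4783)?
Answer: -94555/148488 ≈ -0.63679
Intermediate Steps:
L(I) = I/46 (L(I) = I*(1/46) = I/46)
(L(21) - 2056)/(-1*1555 + 4783) = ((1/46)*21 - 2056)/(-1*1555 + 4783) = (21/46 - 2056)/(-1555 + 4783) = -94555/46/3228 = -94555/46*1/3228 = -94555/148488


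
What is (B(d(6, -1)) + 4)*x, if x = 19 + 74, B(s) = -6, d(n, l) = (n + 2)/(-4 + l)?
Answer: -186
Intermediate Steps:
d(n, l) = (2 + n)/(-4 + l)
x = 93
(B(d(6, -1)) + 4)*x = (-6 + 4)*93 = -2*93 = -186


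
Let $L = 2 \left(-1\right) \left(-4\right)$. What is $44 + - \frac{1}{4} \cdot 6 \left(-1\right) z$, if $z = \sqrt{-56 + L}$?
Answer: $44 + 6 i \sqrt{3} \approx 44.0 + 10.392 i$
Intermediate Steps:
$L = 8$ ($L = \left(-2\right) \left(-4\right) = 8$)
$z = 4 i \sqrt{3}$ ($z = \sqrt{-56 + 8} = \sqrt{-48} = 4 i \sqrt{3} \approx 6.9282 i$)
$44 + - \frac{1}{4} \cdot 6 \left(-1\right) z = 44 + - \frac{1}{4} \cdot 6 \left(-1\right) 4 i \sqrt{3} = 44 + \left(-1\right) \frac{1}{4} \cdot 6 \left(-1\right) 4 i \sqrt{3} = 44 + \left(- \frac{1}{4}\right) 6 \left(-1\right) 4 i \sqrt{3} = 44 + \left(- \frac{3}{2}\right) \left(-1\right) 4 i \sqrt{3} = 44 + \frac{3 \cdot 4 i \sqrt{3}}{2} = 44 + 6 i \sqrt{3}$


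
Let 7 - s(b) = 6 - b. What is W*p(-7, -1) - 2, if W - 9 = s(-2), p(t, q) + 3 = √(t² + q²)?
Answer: -26 + 40*√2 ≈ 30.569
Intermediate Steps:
s(b) = 1 + b (s(b) = 7 - (6 - b) = 7 + (-6 + b) = 1 + b)
p(t, q) = -3 + √(q² + t²) (p(t, q) = -3 + √(t² + q²) = -3 + √(q² + t²))
W = 8 (W = 9 + (1 - 2) = 9 - 1 = 8)
W*p(-7, -1) - 2 = 8*(-3 + √((-1)² + (-7)²)) - 2 = 8*(-3 + √(1 + 49)) - 2 = 8*(-3 + √50) - 2 = 8*(-3 + 5*√2) - 2 = (-24 + 40*√2) - 2 = -26 + 40*√2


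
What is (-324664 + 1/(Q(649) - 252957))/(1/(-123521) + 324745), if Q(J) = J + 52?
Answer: -10116177452429185/10118701324036864 ≈ -0.99975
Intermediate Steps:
Q(J) = 52 + J
(-324664 + 1/(Q(649) - 252957))/(1/(-123521) + 324745) = (-324664 + 1/((52 + 649) - 252957))/(1/(-123521) + 324745) = (-324664 + 1/(701 - 252957))/(-1/123521 + 324745) = (-324664 + 1/(-252256))/(40112827144/123521) = (-324664 - 1/252256)*(123521/40112827144) = -81898441985/252256*123521/40112827144 = -10116177452429185/10118701324036864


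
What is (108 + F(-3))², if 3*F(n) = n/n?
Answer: 105625/9 ≈ 11736.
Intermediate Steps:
F(n) = ⅓ (F(n) = (n/n)/3 = (⅓)*1 = ⅓)
(108 + F(-3))² = (108 + ⅓)² = (325/3)² = 105625/9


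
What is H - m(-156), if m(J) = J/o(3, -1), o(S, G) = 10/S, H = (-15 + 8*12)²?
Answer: 33039/5 ≈ 6607.8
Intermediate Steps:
H = 6561 (H = (-15 + 96)² = 81² = 6561)
m(J) = 3*J/10 (m(J) = J/((10/3)) = J/((10*(⅓))) = J/(10/3) = J*(3/10) = 3*J/10)
H - m(-156) = 6561 - 3*(-156)/10 = 6561 - 1*(-234/5) = 6561 + 234/5 = 33039/5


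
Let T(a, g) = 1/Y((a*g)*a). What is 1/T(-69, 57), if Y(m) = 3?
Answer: 3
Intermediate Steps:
T(a, g) = ⅓ (T(a, g) = 1/3 = ⅓)
1/T(-69, 57) = 1/(⅓) = 3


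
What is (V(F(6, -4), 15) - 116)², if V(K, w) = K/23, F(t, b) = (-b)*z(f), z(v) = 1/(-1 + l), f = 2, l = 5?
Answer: 7112889/529 ≈ 13446.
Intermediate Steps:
z(v) = ¼ (z(v) = 1/(-1 + 5) = 1/4 = ¼)
F(t, b) = -b/4 (F(t, b) = -b*(¼) = -b/4)
V(K, w) = K/23 (V(K, w) = K*(1/23) = K/23)
(V(F(6, -4), 15) - 116)² = ((-¼*(-4))/23 - 116)² = ((1/23)*1 - 116)² = (1/23 - 116)² = (-2667/23)² = 7112889/529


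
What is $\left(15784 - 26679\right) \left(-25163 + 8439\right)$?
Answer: $182207980$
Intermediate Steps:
$\left(15784 - 26679\right) \left(-25163 + 8439\right) = \left(15784 - 26679\right) \left(-16724\right) = \left(-10895\right) \left(-16724\right) = 182207980$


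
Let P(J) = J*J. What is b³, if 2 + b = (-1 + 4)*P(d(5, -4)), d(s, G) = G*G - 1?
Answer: 304821217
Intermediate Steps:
d(s, G) = -1 + G² (d(s, G) = G² - 1 = -1 + G²)
P(J) = J²
b = 673 (b = -2 + (-1 + 4)*(-1 + (-4)²)² = -2 + 3*(-1 + 16)² = -2 + 3*15² = -2 + 3*225 = -2 + 675 = 673)
b³ = 673³ = 304821217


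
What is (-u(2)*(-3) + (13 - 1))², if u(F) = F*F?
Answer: 576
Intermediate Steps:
u(F) = F²
(-u(2)*(-3) + (13 - 1))² = (-2²*(-3) + (13 - 1))² = (-4*(-3) + 12)² = (-1*(-12) + 12)² = (12 + 12)² = 24² = 576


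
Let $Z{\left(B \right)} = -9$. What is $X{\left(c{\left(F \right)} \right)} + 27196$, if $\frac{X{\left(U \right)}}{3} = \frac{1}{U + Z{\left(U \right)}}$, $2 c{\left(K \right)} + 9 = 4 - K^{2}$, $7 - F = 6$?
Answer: $\frac{108783}{4} \approx 27196.0$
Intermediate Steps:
$F = 1$ ($F = 7 - 6 = 1$)
$c{\left(K \right)} = - \frac{5}{2} - \frac{K^{2}}{2}$ ($c{\left(K \right)} = - \frac{9}{2} + \frac{4 - K^{2}}{2} = - \frac{9}{2} - \left(-2 + \frac{K^{2}}{2}\right) = - \frac{5}{2} - \frac{K^{2}}{2}$)
$X{\left(U \right)} = \frac{3}{-9 + U}$ ($X{\left(U \right)} = \frac{3}{U - 9} = \frac{3}{-9 + U}$)
$X{\left(c{\left(F \right)} \right)} + 27196 = \frac{3}{-9 - \left(\frac{5}{2} + \frac{1^{2}}{2}\right)} + 27196 = \frac{3}{-9 - 3} + 27196 = \frac{3}{-12} + 27196 = 3 \left(- \frac{1}{12}\right) + 27196 = - \frac{1}{4} + 27196 = \frac{108783}{4}$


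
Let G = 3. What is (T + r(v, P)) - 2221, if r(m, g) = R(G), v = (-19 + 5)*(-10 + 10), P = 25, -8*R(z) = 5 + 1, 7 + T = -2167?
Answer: -17583/4 ≈ -4395.8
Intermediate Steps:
T = -2174 (T = -7 - 2167 = -2174)
R(z) = -¾ (R(z) = -(5 + 1)/8 = -⅛*6 = -¾)
v = 0 (v = -14*0 = 0)
r(m, g) = -¾
(T + r(v, P)) - 2221 = (-2174 - ¾) - 2221 = -8699/4 - 2221 = -17583/4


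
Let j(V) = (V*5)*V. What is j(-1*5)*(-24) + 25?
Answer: -2975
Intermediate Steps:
j(V) = 5*V**2 (j(V) = (5*V)*V = 5*V**2)
j(-1*5)*(-24) + 25 = (5*(-1*5)**2)*(-24) + 25 = (5*(-5)**2)*(-24) + 25 = (5*25)*(-24) + 25 = 125*(-24) + 25 = -3000 + 25 = -2975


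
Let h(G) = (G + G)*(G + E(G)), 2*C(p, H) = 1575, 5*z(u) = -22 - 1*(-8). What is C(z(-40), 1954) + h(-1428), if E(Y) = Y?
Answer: 16315047/2 ≈ 8.1575e+6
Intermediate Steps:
z(u) = -14/5 (z(u) = (-22 - 1*(-8))/5 = (-22 + 8)/5 = (1/5)*(-14) = -14/5)
C(p, H) = 1575/2 (C(p, H) = (1/2)*1575 = 1575/2)
h(G) = 4*G**2 (h(G) = (G + G)*(G + G) = (2*G)*(2*G) = 4*G**2)
C(z(-40), 1954) + h(-1428) = 1575/2 + 4*(-1428)**2 = 1575/2 + 4*2039184 = 1575/2 + 8156736 = 16315047/2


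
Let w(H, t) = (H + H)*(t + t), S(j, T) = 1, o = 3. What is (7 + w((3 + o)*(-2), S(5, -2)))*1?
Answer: -41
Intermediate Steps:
w(H, t) = 4*H*t (w(H, t) = (2*H)*(2*t) = 4*H*t)
(7 + w((3 + o)*(-2), S(5, -2)))*1 = (7 + 4*((3 + 3)*(-2))*1)*1 = (7 + 4*(6*(-2))*1)*1 = (7 + 4*(-12)*1)*1 = (7 - 48)*1 = -41*1 = -41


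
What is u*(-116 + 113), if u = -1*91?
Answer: 273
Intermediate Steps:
u = -91
u*(-116 + 113) = -91*(-116 + 113) = -91*(-3) = 273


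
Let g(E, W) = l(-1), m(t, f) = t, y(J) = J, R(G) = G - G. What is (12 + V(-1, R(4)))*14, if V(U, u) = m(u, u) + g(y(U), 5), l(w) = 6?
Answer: 252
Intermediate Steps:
R(G) = 0
g(E, W) = 6
V(U, u) = 6 + u (V(U, u) = u + 6 = 6 + u)
(12 + V(-1, R(4)))*14 = (12 + (6 + 0))*14 = (12 + 6)*14 = 18*14 = 252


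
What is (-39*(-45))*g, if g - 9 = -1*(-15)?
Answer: 42120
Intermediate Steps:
g = 24 (g = 9 - 1*(-15) = 9 + 15 = 24)
(-39*(-45))*g = -39*(-45)*24 = 1755*24 = 42120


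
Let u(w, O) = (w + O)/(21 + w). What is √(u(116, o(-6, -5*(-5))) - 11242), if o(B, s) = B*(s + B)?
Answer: 6*I*√5861134/137 ≈ 106.03*I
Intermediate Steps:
o(B, s) = B*(B + s)
u(w, O) = (O + w)/(21 + w)
√(u(116, o(-6, -5*(-5))) - 11242) = √((-6*(-6 - 5*(-5)) + 116)/(21 + 116) - 11242) = √((-6*(-6 + 25) + 116)/137 - 11242) = √((-6*19 + 116)/137 - 11242) = √((-114 + 116)/137 - 11242) = √((1/137)*2 - 11242) = √(2/137 - 11242) = √(-1540152/137) = 6*I*√5861134/137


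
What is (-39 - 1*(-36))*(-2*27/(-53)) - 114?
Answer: -6204/53 ≈ -117.06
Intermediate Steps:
(-39 - 1*(-36))*(-2*27/(-53)) - 114 = (-39 + 36)*(-54*(-1/53)) - 114 = -3*54/53 - 114 = -162/53 - 114 = -6204/53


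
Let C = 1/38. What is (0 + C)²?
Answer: 1/1444 ≈ 0.00069252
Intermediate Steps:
C = 1/38 ≈ 0.026316
(0 + C)² = (0 + 1/38)² = (1/38)² = 1/1444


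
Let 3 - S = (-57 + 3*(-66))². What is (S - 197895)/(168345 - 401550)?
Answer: 87639/77735 ≈ 1.1274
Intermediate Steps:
S = -65022 (S = 3 - (-57 + 3*(-66))² = 3 - (-57 - 198)² = 3 - 1*(-255)² = 3 - 1*65025 = 3 - 65025 = -65022)
(S - 197895)/(168345 - 401550) = (-65022 - 197895)/(168345 - 401550) = -262917/(-233205) = -262917*(-1/233205) = 87639/77735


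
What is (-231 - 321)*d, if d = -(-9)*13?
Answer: -64584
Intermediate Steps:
d = 117 (d = -9*(-13) = 117)
(-231 - 321)*d = (-231 - 321)*117 = -552*117 = -64584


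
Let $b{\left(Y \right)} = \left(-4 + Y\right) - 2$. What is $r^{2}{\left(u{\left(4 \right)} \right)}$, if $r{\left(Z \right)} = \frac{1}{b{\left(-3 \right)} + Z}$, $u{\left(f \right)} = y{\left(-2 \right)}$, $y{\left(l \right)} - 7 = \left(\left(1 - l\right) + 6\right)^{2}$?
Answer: $\frac{1}{6241} \approx 0.00016023$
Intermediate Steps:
$b{\left(Y \right)} = -6 + Y$
$y{\left(l \right)} = 7 + \left(7 - l\right)^{2}$ ($y{\left(l \right)} = 7 + \left(\left(1 - l\right) + 6\right)^{2} = 7 + \left(7 - l\right)^{2}$)
$u{\left(f \right)} = 88$ ($u{\left(f \right)} = 7 + \left(-7 - 2\right)^{2} = 7 + \left(-9\right)^{2} = 7 + 81 = 88$)
$r{\left(Z \right)} = \frac{1}{-9 + Z}$ ($r{\left(Z \right)} = \frac{1}{\left(-6 - 3\right) + Z} = \frac{1}{-9 + Z}$)
$r^{2}{\left(u{\left(4 \right)} \right)} = \left(\frac{1}{-9 + 88}\right)^{2} = \left(\frac{1}{79}\right)^{2} = \frac{1}{6241}$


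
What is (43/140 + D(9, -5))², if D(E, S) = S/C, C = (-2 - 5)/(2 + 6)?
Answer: 710649/19600 ≈ 36.258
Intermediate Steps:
C = -7/8 ≈ -0.87500
D(E, S) = -8*S/7 (D(E, S) = S/(-7/8) = S*(-8/7) = -8*S/7)
(43/140 + D(9, -5))² = (43/140 - 8/7*(-5))² = (43*(1/140) + 40/7)² = (43/140 + 40/7)² = (843/140)² = 710649/19600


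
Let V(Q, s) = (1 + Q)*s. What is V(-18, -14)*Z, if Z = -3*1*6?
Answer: -4284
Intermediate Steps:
V(Q, s) = s*(1 + Q)
Z = -18 (Z = -3*6 = -18)
V(-18, -14)*Z = -14*(1 - 18)*(-18) = -14*(-17)*(-18) = 238*(-18) = -4284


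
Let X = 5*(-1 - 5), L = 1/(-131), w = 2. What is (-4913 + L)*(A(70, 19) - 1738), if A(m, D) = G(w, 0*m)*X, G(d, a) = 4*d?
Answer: 1273048712/131 ≈ 9.7179e+6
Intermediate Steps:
L = -1/131 ≈ -0.0076336
X = -30 (X = 5*(-6) = -30)
A(m, D) = -240 (A(m, D) = (4*2)*(-30) = 8*(-30) = -240)
(-4913 + L)*(A(70, 19) - 1738) = (-4913 - 1/131)*(-240 - 1738) = -643604/131*(-1978) = 1273048712/131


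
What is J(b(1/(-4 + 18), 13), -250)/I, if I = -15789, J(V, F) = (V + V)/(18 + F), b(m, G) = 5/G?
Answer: 5/23809812 ≈ 2.1000e-7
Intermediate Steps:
J(V, F) = 2*V/(18 + F) (J(V, F) = (2*V)/(18 + F) = 2*V/(18 + F))
J(b(1/(-4 + 18), 13), -250)/I = (2*(5/13)/(18 - 250))/(-15789) = (2*(5*(1/13))/(-232))*(-1/15789) = (2*(5/13)*(-1/232))*(-1/15789) = -5/1508*(-1/15789) = 5/23809812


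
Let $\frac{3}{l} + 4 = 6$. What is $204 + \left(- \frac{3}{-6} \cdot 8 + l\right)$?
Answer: $\frac{419}{2} \approx 209.5$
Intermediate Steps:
$l = \frac{3}{2}$ ($l = \frac{3}{-4 + 6} = \frac{3}{2} \approx 1.5$)
$204 + \left(- \frac{3}{-6} \cdot 8 + l\right) = 204 + \left(- \frac{3}{-6} \cdot 8 + \frac{3}{2}\right) = 204 + \left(\left(-3\right) \left(- \frac{1}{6}\right) 8 + \frac{3}{2}\right) = 204 + \left(\frac{1}{2} \cdot 8 + \frac{3}{2}\right) = 204 + \left(4 + \frac{3}{2}\right) = 204 + \frac{11}{2} = \frac{419}{2}$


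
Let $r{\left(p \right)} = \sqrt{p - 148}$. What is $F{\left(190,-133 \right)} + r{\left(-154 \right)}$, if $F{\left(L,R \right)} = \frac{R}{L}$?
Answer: $- \frac{7}{10} + i \sqrt{302} \approx -0.7 + 17.378 i$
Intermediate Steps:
$r{\left(p \right)} = \sqrt{-148 + p}$
$F{\left(190,-133 \right)} + r{\left(-154 \right)} = - \frac{133}{190} + \sqrt{-148 - 154} = \left(-133\right) \frac{1}{190} + \sqrt{-302} = - \frac{7}{10} + i \sqrt{302}$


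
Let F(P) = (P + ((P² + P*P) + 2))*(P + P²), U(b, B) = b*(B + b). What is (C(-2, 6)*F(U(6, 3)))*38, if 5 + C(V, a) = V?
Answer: -4651637760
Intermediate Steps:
C(V, a) = -5 + V
F(P) = (P + P²)*(2 + P + 2*P²) (F(P) = (P + ((P² + P²) + 2))*(P + P²) = (P + (2*P² + 2))*(P + P²) = (P + (2 + 2*P²))*(P + P²) = (2 + P + 2*P²)*(P + P²) = (P + P²)*(2 + P + 2*P²))
(C(-2, 6)*F(U(6, 3)))*38 = ((-5 - 2)*((6*(3 + 6))*(2 + 2*(6*(3 + 6))³ + 3*(6*(3 + 6)) + 3*(6*(3 + 6))²)))*38 = -7*6*9*(2 + 2*(6*9)³ + 3*(6*9) + 3*(6*9)²)*38 = -378*(2 + 2*54³ + 3*54 + 3*54²)*38 = -378*(2 + 2*157464 + 162 + 3*2916)*38 = -378*(2 + 314928 + 162 + 8748)*38 = -378*323840*38 = -7*17487360*38 = -122411520*38 = -4651637760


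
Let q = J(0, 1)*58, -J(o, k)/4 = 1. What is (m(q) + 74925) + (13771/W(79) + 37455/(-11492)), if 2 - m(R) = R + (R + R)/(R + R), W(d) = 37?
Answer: 32114352729/425204 ≈ 75527.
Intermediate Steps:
J(o, k) = -4 (J(o, k) = -4*1 = -4)
q = -232 (q = -4*58 = -232)
m(R) = 1 - R (m(R) = 2 - (R + (R + R)/(R + R)) = 2 - (R + (2*R)/((2*R))) = 2 - (R + (2*R)*(1/(2*R))) = 2 - (R + 1) = 2 - (1 + R) = 2 + (-1 - R) = 1 - R)
(m(q) + 74925) + (13771/W(79) + 37455/(-11492)) = ((1 - 1*(-232)) + 74925) + (13771/37 + 37455/(-11492)) = ((1 + 232) + 74925) + (13771*(1/37) + 37455*(-1/11492)) = (233 + 74925) + (13771/37 - 37455/11492) = 75158 + 156870497/425204 = 32114352729/425204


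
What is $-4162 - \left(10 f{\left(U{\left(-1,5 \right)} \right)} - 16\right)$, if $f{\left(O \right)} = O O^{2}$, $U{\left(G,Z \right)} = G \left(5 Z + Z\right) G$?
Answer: $-274146$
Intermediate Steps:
$U{\left(G,Z \right)} = 6 Z G^{2}$ ($U{\left(G,Z \right)} = G 6 Z G = 6 G Z G = 6 Z G^{2}$)
$f{\left(O \right)} = O^{3}$
$-4162 - \left(10 f{\left(U{\left(-1,5 \right)} \right)} - 16\right) = -4162 - \left(10 \left(6 \cdot 5 \left(-1\right)^{2}\right)^{3} - 16\right) = -4162 - \left(10 \left(6 \cdot 5 \cdot 1\right)^{3} - 16\right) = -4162 - \left(10 \cdot 30^{3} - 16\right) = -4162 - \left(10 \cdot 27000 - 16\right) = -4162 - \left(270000 - 16\right) = -4162 - 269984 = -274146$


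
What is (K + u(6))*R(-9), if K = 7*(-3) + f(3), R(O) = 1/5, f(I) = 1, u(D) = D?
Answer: -14/5 ≈ -2.8000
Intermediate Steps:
R(O) = ⅕
K = -20 (K = 7*(-3) + 1 = -21 + 1 = -20)
(K + u(6))*R(-9) = (-20 + 6)*(⅕) = -14*⅕ = -14/5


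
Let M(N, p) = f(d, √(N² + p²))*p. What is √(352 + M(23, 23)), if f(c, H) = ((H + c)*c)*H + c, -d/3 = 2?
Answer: √(-145790 + 19044*√2) ≈ 344.76*I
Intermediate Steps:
d = -6 (d = -3*2 = -6)
f(c, H) = c + H*c*(H + c) (f(c, H) = (c*(H + c))*H + c = H*c*(H + c) + c = c + H*c*(H + c))
M(N, p) = p*(-6 - 6*N² - 6*p² + 36*√(N² + p²)) (M(N, p) = (-6*(1 + (√(N² + p²))² + √(N² + p²)*(-6)))*p = (-6*(1 + (N² + p²) - 6*√(N² + p²)))*p = (-6*(1 + N² + p² - 6*√(N² + p²)))*p = (-6 - 6*N² - 6*p² + 36*√(N² + p²))*p = p*(-6 - 6*N² - 6*p² + 36*√(N² + p²)))
√(352 + M(23, 23)) = √(352 + 6*23*(-1 - 1*23² - 1*23² + 6*√(23² + 23²))) = √(352 + 6*23*(-1 - 1*529 - 1*529 + 6*√(529 + 529))) = √(352 + 6*23*(-1 - 529 - 529 + 6*√1058)) = √(352 + 6*23*(-1 - 529 - 529 + 6*(23*√2))) = √(352 + 6*23*(-1 - 529 - 529 + 138*√2)) = √(352 + 6*23*(-1059 + 138*√2)) = √(352 + (-146142 + 19044*√2)) = √(-145790 + 19044*√2)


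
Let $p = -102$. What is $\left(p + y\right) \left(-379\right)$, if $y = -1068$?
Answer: $443430$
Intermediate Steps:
$\left(p + y\right) \left(-379\right) = \left(-102 - 1068\right) \left(-379\right) = \left(-1170\right) \left(-379\right) = 443430$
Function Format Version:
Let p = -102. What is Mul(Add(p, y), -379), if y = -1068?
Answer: 443430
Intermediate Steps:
Mul(Add(p, y), -379) = Mul(Add(-102, -1068), -379) = Mul(-1170, -379) = 443430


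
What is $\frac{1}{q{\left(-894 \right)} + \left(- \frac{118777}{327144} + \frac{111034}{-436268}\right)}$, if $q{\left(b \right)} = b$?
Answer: $- \frac{5097230664}{4560072167585} \approx -0.0011178$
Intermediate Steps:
$\frac{1}{q{\left(-894 \right)} + \left(- \frac{118777}{327144} + \frac{111034}{-436268}\right)} = \frac{1}{-894 + \left(- \frac{118777}{327144} + \frac{111034}{-436268}\right)} = \frac{1}{-894 + \left(\left(-118777\right) \frac{1}{327144} + 111034 \left(- \frac{1}{436268}\right)\right)} = \frac{1}{-894 - \frac{3147953969}{5097230664}} = \frac{1}{- \frac{4560072167585}{5097230664}} = - \frac{5097230664}{4560072167585}$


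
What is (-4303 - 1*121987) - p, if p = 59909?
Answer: -186199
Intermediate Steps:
(-4303 - 1*121987) - p = (-4303 - 1*121987) - 1*59909 = (-4303 - 121987) - 59909 = -126290 - 59909 = -186199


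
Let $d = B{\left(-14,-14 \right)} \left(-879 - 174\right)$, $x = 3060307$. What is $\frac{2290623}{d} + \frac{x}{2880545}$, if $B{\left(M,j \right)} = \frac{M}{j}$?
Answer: $- \frac{2198340042088}{1011071295} \approx -2174.3$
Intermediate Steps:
$d = -1053$ ($d = - \frac{14}{-14} \left(-879 - 174\right) = \left(-14\right) \left(- \frac{1}{14}\right) \left(-1053\right) = 1 \left(-1053\right) = -1053$)
$\frac{2290623}{d} + \frac{x}{2880545} = \frac{2290623}{-1053} + \frac{3060307}{2880545} = 2290623 \left(- \frac{1}{1053}\right) + 3060307 \cdot \frac{1}{2880545} = - \frac{763541}{351} + \frac{3060307}{2880545} = - \frac{2198340042088}{1011071295}$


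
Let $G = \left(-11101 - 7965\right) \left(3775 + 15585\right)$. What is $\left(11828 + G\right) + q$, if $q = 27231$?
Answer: $-369078701$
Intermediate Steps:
$G = -369117760$ ($G = \left(-19066\right) 19360 = -369117760$)
$\left(11828 + G\right) + q = \left(11828 - 369117760\right) + 27231 = -369105932 + 27231 = -369078701$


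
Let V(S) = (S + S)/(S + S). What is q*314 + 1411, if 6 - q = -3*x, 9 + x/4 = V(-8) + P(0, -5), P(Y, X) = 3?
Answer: -15545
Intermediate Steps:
V(S) = 1 (V(S) = (2*S)/((2*S)) = (2*S)*(1/(2*S)) = 1)
x = -20 (x = -36 + 4*(1 + 3) = -36 + 4*4 = -36 + 16 = -20)
q = -54 (q = 6 - (-3)*(-20) = 6 - 1*60 = 6 - 60 = -54)
q*314 + 1411 = -54*314 + 1411 = -16956 + 1411 = -15545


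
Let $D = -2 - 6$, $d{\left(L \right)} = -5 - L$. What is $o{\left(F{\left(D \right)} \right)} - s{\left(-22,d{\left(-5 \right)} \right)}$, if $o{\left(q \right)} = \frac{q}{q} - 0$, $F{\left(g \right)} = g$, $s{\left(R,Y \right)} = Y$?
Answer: $1$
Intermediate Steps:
$D = -8$ ($D = -2 - 6 = -8$)
$o{\left(q \right)} = 1$ ($o{\left(q \right)} = 1 + 0 = 1$)
$o{\left(F{\left(D \right)} \right)} - s{\left(-22,d{\left(-5 \right)} \right)} = 1 - \left(-5 - -5\right) = 1 - \left(-5 + 5\right) = 1 - 0 = 1 + 0 = 1$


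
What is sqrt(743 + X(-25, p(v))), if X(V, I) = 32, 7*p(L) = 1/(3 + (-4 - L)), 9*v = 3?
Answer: 5*sqrt(31) ≈ 27.839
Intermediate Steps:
v = 1/3 (v = (1/9)*3 = 1/3 ≈ 0.33333)
p(L) = 1/(7*(-1 - L)) (p(L) = 1/(7*(3 + (-4 - L))) = 1/(7*(-1 - L)))
sqrt(743 + X(-25, p(v))) = sqrt(743 + 32) = sqrt(775) = 5*sqrt(31)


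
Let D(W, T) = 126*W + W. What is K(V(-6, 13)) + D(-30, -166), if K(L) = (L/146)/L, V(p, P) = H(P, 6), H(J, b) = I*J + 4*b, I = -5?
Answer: -556259/146 ≈ -3810.0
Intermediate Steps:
H(J, b) = -5*J + 4*b
V(p, P) = 24 - 5*P (V(p, P) = -5*P + 4*6 = -5*P + 24 = 24 - 5*P)
K(L) = 1/146 (K(L) = (L*(1/146))/L = (L/146)/L = 1/146)
D(W, T) = 127*W
K(V(-6, 13)) + D(-30, -166) = 1/146 + 127*(-30) = 1/146 - 3810 = -556259/146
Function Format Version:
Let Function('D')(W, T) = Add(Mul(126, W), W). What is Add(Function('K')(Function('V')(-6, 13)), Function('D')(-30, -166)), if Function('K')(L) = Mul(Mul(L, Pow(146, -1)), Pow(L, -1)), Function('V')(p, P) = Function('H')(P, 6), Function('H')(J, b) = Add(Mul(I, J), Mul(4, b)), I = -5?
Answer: Rational(-556259, 146) ≈ -3810.0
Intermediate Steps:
Function('H')(J, b) = Add(Mul(-5, J), Mul(4, b))
Function('V')(p, P) = Add(24, Mul(-5, P)) (Function('V')(p, P) = Add(Mul(-5, P), Mul(4, 6)) = Add(Mul(-5, P), 24) = Add(24, Mul(-5, P)))
Function('K')(L) = Rational(1, 146) (Function('K')(L) = Mul(Mul(L, Rational(1, 146)), Pow(L, -1)) = Mul(Mul(Rational(1, 146), L), Pow(L, -1)) = Rational(1, 146))
Function('D')(W, T) = Mul(127, W)
Add(Function('K')(Function('V')(-6, 13)), Function('D')(-30, -166)) = Add(Rational(1, 146), Mul(127, -30)) = Add(Rational(1, 146), -3810) = Rational(-556259, 146)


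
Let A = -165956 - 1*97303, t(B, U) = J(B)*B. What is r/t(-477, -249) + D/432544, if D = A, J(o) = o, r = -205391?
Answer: -148739701715/98416303776 ≈ -1.5113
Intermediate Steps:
t(B, U) = B² (t(B, U) = B*B = B²)
A = -263259 (A = -165956 - 97303 = -263259)
D = -263259
r/t(-477, -249) + D/432544 = -205391/((-477)²) - 263259/432544 = -205391/227529 - 263259*1/432544 = -205391*1/227529 - 263259/432544 = -205391/227529 - 263259/432544 = -148739701715/98416303776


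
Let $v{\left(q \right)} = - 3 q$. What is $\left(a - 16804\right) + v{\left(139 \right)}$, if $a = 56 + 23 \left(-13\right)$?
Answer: $-17464$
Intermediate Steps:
$a = -243$ ($a = 56 - 299 = -243$)
$\left(a - 16804\right) + v{\left(139 \right)} = \left(-243 - 16804\right) - 417 = -17047 - 417 = -17464$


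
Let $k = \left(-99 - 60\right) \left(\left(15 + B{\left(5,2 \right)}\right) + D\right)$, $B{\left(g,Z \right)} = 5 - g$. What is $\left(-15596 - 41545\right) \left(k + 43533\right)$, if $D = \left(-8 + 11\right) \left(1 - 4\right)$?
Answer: $-2433006639$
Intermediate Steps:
$D = -9$ ($D = 3 \left(-3\right) = -9$)
$k = -954$ ($k = \left(-99 - 60\right) \left(\left(15 + \left(5 - 5\right)\right) - 9\right) = - 159 \left(\left(15 + \left(5 - 5\right)\right) - 9\right) = - 159 \left(\left(15 + 0\right) - 9\right) = - 159 \left(15 - 9\right) = \left(-159\right) 6 = -954$)
$\left(-15596 - 41545\right) \left(k + 43533\right) = \left(-15596 - 41545\right) \left(-954 + 43533\right) = \left(-57141\right) 42579 = -2433006639$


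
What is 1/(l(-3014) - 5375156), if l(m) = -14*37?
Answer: -1/5375674 ≈ -1.8602e-7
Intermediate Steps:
l(m) = -518
1/(l(-3014) - 5375156) = 1/(-518 - 5375156) = 1/(-5375674) = -1/5375674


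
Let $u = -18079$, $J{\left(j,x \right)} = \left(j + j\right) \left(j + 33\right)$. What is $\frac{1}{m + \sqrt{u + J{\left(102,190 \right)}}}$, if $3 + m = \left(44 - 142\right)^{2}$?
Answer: $\frac{9601}{92169740} - \frac{\sqrt{9461}}{92169740} \approx 0.00010311$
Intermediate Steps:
$J{\left(j,x \right)} = 2 j \left(33 + j\right)$
$m = 9601$ ($m = -3 + \left(44 - 142\right)^{2} = -3 + \left(-98\right)^{2} = -3 + 9604 = 9601$)
$\frac{1}{m + \sqrt{u + J{\left(102,190 \right)}}} = \frac{1}{9601 + \sqrt{-18079 + 2 \cdot 102 \left(33 + 102\right)}} = \frac{1}{9601 + \sqrt{-18079 + 2 \cdot 102 \cdot 135}} = \frac{1}{9601 + \sqrt{-18079 + 27540}} = \frac{1}{9601 + \sqrt{9461}}$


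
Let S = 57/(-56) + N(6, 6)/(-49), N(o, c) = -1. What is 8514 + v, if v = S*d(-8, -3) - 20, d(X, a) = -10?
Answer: 1666779/196 ≈ 8504.0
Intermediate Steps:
S = -391/392 (S = 57/(-56) - 1/(-49) = 57*(-1/56) - 1*(-1/49) = -57/56 + 1/49 = -391/392 ≈ -0.99745)
v = -1965/196 (v = -391/392*(-10) - 20 = 1955/196 - 20 = -1965/196 ≈ -10.026)
8514 + v = 8514 - 1965/196 = 1666779/196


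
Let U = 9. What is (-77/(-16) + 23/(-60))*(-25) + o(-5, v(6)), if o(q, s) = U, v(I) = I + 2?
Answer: -4883/48 ≈ -101.73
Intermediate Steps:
v(I) = 2 + I
o(q, s) = 9
(-77/(-16) + 23/(-60))*(-25) + o(-5, v(6)) = (-77/(-16) + 23/(-60))*(-25) + 9 = (-77*(-1/16) + 23*(-1/60))*(-25) + 9 = (77/16 - 23/60)*(-25) + 9 = (1063/240)*(-25) + 9 = -5315/48 + 9 = -4883/48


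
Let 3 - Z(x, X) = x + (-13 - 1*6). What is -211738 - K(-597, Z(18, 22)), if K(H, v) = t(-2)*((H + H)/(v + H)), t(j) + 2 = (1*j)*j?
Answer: -125563022/593 ≈ -2.1174e+5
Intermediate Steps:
t(j) = -2 + j**2 (t(j) = -2 + (1*j)*j = -2 + j*j = -2 + j**2)
Z(x, X) = 22 - x (Z(x, X) = 3 - (x + (-13 - 1*6)) = 3 - (x + (-13 - 6)) = 3 - (x - 19) = 3 - (-19 + x) = 3 + (19 - x) = 22 - x)
K(H, v) = 4*H/(H + v) (K(H, v) = (-2 + (-2)**2)*((H + H)/(v + H)) = (-2 + 4)*((2*H)/(H + v)) = 2*(2*H/(H + v)) = 4*H/(H + v))
-211738 - K(-597, Z(18, 22)) = -211738 - 4*(-597)/(-597 + (22 - 1*18)) = -211738 - 4*(-597)/(-597 + (22 - 18)) = -211738 - 4*(-597)/(-597 + 4) = -211738 - 4*(-597)/(-593) = -211738 - 4*(-597)*(-1)/593 = -211738 - 1*2388/593 = -211738 - 2388/593 = -125563022/593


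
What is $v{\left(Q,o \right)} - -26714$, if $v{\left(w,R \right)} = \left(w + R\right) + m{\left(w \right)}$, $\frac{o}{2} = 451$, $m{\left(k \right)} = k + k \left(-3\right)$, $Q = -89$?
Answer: $27705$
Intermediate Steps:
$m{\left(k \right)} = - 2 k$ ($m{\left(k \right)} = k - 3 k = - 2 k$)
$o = 902$ ($o = 2 \cdot 451 = 902$)
$v{\left(w,R \right)} = R - w$ ($v{\left(w,R \right)} = \left(w + R\right) - 2 w = \left(R + w\right) - 2 w = R - w$)
$v{\left(Q,o \right)} - -26714 = \left(902 - -89\right) - -26714 = \left(902 + 89\right) + 26714 = 991 + 26714 = 27705$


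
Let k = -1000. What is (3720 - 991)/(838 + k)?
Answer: -2729/162 ≈ -16.846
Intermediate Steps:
(3720 - 991)/(838 + k) = (3720 - 991)/(838 - 1000) = 2729/(-162) = 2729*(-1/162) = -2729/162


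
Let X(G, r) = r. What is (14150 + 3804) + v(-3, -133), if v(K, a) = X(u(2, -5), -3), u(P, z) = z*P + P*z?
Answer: 17951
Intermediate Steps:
u(P, z) = 2*P*z (u(P, z) = P*z + P*z = 2*P*z)
v(K, a) = -3
(14150 + 3804) + v(-3, -133) = (14150 + 3804) - 3 = 17954 - 3 = 17951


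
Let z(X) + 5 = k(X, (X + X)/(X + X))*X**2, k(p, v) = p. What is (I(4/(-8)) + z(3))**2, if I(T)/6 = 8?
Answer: 4900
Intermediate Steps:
I(T) = 48 (I(T) = 6*8 = 48)
z(X) = -5 + X**3 (z(X) = -5 + X*X**2 = -5 + X**3)
(I(4/(-8)) + z(3))**2 = (48 + (-5 + 3**3))**2 = (48 + (-5 + 27))**2 = (48 + 22)**2 = 70**2 = 4900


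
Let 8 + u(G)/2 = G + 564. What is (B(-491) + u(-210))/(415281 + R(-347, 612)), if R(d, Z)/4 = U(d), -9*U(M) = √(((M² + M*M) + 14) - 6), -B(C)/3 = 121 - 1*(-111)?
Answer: -134551044/13969119172625 - 144*√240826/13969119172625 ≈ -9.6371e-6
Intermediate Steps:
B(C) = -696 (B(C) = -3*(121 - 1*(-111)) = -3*(121 + 111) = -3*232 = -696)
U(M) = -√(8 + 2*M²)/9 (U(M) = -√(((M² + M*M) + 14) - 6)/9 = -√(((M² + M²) + 14) - 6)/9 = -√((2*M² + 14) - 6)/9 = -√((14 + 2*M²) - 6)/9 = -√(8 + 2*M²)/9)
R(d, Z) = -4*√(8 + 2*d²)/9 (R(d, Z) = 4*(-√(8 + 2*d²)/9) = -4*√(8 + 2*d²)/9)
u(G) = 1112 + 2*G (u(G) = -16 + 2*(G + 564) = -16 + 2*(564 + G) = -16 + (1128 + 2*G) = 1112 + 2*G)
(B(-491) + u(-210))/(415281 + R(-347, 612)) = (-696 + (1112 + 2*(-210)))/(415281 - 4*√(8 + 2*(-347)²)/9) = (-696 + (1112 - 420))/(415281 - 4*√(8 + 2*120409)/9) = (-696 + 692)/(415281 - 4*√(8 + 240818)/9) = -4/(415281 - 4*√240826/9)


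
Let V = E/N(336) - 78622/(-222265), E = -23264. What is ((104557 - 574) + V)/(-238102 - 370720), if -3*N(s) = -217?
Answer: -4999761326509/29364401337110 ≈ -0.17027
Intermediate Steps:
N(s) = 217/3 (N(s) = -1/3*(-217) = 217/3)
V = -15495257906/48231505 (V = -23264/217/3 - 78622/(-222265) = -23264*3/217 - 78622*(-1/222265) = -69792/217 + 78622/222265 = -15495257906/48231505 ≈ -321.27)
((104557 - 574) + V)/(-238102 - 370720) = ((104557 - 574) - 15495257906/48231505)/(-238102 - 370720) = (103983 - 15495257906/48231505)/(-608822) = (4999761326509/48231505)*(-1/608822) = -4999761326509/29364401337110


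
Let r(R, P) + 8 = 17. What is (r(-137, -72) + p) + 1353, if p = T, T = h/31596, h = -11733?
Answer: 14340673/10532 ≈ 1361.6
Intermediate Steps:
r(R, P) = 9 (r(R, P) = -8 + 17 = 9)
T = -3911/10532 (T = -11733/31596 = -11733*1/31596 = -3911/10532 ≈ -0.37134)
p = -3911/10532 ≈ -0.37134
(r(-137, -72) + p) + 1353 = (9 - 3911/10532) + 1353 = 90877/10532 + 1353 = 14340673/10532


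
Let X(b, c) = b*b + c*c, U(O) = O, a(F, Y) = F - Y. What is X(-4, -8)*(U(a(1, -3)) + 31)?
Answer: 2800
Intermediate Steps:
X(b, c) = b² + c²
X(-4, -8)*(U(a(1, -3)) + 31) = ((-4)² + (-8)²)*((1 - 1*(-3)) + 31) = (16 + 64)*((1 + 3) + 31) = 80*(4 + 31) = 80*35 = 2800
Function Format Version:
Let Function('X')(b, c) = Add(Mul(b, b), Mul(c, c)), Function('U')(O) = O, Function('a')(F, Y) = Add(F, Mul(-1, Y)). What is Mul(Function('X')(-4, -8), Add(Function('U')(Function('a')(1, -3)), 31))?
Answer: 2800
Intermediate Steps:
Function('X')(b, c) = Add(Pow(b, 2), Pow(c, 2))
Mul(Function('X')(-4, -8), Add(Function('U')(Function('a')(1, -3)), 31)) = Mul(Add(Pow(-4, 2), Pow(-8, 2)), Add(Add(1, Mul(-1, -3)), 31)) = Mul(Add(16, 64), Add(Add(1, 3), 31)) = Mul(80, Add(4, 31)) = Mul(80, 35) = 2800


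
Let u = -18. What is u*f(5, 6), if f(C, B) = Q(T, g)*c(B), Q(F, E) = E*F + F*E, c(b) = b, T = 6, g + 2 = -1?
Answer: 3888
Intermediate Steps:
g = -3 (g = -2 - 1 = -3)
Q(F, E) = 2*E*F (Q(F, E) = E*F + E*F = 2*E*F)
f(C, B) = -36*B (f(C, B) = (2*(-3)*6)*B = -36*B)
u*f(5, 6) = -(-648)*6 = -18*(-216) = 3888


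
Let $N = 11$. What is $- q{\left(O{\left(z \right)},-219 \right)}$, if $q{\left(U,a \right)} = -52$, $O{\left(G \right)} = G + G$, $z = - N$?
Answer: $52$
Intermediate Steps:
$z = -11$ ($z = \left(-1\right) 11 = -11$)
$O{\left(G \right)} = 2 G$
$- q{\left(O{\left(z \right)},-219 \right)} = \left(-1\right) \left(-52\right) = 52$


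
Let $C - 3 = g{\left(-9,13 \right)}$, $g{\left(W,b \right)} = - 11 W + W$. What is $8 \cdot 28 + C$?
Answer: $317$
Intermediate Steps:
$g{\left(W,b \right)} = - 10 W$
$C = 93$ ($C = 3 - -90 = 3 + 90 = 93$)
$8 \cdot 28 + C = 8 \cdot 28 + 93 = 224 + 93 = 317$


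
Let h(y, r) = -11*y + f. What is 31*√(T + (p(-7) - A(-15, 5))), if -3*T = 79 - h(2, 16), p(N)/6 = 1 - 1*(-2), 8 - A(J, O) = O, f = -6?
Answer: 31*I*√186/3 ≈ 140.93*I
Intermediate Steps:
A(J, O) = 8 - O
h(y, r) = -6 - 11*y (h(y, r) = -11*y - 6 = -6 - 11*y)
p(N) = 18 (p(N) = 6*(1 - 1*(-2)) = 6*(1 + 2) = 6*3 = 18)
T = -107/3 (T = -(79 - (-6 - 11*2))/3 = -(79 - (-6 - 22))/3 = -(79 - 1*(-28))/3 = -(79 + 28)/3 = -⅓*107 = -107/3 ≈ -35.667)
31*√(T + (p(-7) - A(-15, 5))) = 31*√(-107/3 + (18 - (8 - 1*5))) = 31*√(-107/3 + (18 - (8 - 5))) = 31*√(-107/3 + (18 - 1*3)) = 31*√(-107/3 + (18 - 3)) = 31*√(-107/3 + 15) = 31*√(-62/3) = 31*(I*√186/3) = 31*I*√186/3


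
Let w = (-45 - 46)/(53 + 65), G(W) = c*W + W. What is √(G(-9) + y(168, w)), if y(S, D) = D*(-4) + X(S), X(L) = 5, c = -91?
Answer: 3*√316417/59 ≈ 28.602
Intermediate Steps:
G(W) = -90*W (G(W) = -91*W + W = -90*W)
w = -91/118 ≈ -0.77119
y(S, D) = 5 - 4*D (y(S, D) = D*(-4) + 5 = -4*D + 5 = 5 - 4*D)
√(G(-9) + y(168, w)) = √(-90*(-9) + (5 - 4*(-91/118))) = √(810 + (5 + 182/59)) = √(810 + 477/59) = √(48267/59) = 3*√316417/59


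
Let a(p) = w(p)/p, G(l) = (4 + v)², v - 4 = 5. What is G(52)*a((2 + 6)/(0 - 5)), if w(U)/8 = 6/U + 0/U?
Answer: 12675/4 ≈ 3168.8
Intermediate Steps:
v = 9 (v = 4 + 5 = 9)
G(l) = 169 (G(l) = (4 + 9)² = 13² = 169)
w(U) = 48/U (w(U) = 8*(6/U + 0/U) = 8*(6/U + 0) = 8*(6/U) = 48/U)
a(p) = 48/p² (a(p) = (48/p)/p = 48/p²)
G(52)*a((2 + 6)/(0 - 5)) = 169*(48/((2 + 6)/(0 - 5))²) = 169*(48/(8/(-5))²) = 169*(48/(8*(-⅕))²) = 169*(48/(-8/5)²) = 169*(48*(25/64)) = 169*(75/4) = 12675/4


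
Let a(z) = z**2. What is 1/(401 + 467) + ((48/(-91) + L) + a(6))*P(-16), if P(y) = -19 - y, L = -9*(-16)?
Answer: -6075491/11284 ≈ -538.42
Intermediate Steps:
L = 144
1/(401 + 467) + ((48/(-91) + L) + a(6))*P(-16) = 1/(401 + 467) + ((48/(-91) + 144) + 6**2)*(-19 - 1*(-16)) = 1/868 + ((48*(-1/91) + 144) + 36)*(-19 + 16) = 1/868 + ((-48/91 + 144) + 36)*(-3) = 1/868 + (13056/91 + 36)*(-3) = 1/868 + (16332/91)*(-3) = 1/868 - 48996/91 = -6075491/11284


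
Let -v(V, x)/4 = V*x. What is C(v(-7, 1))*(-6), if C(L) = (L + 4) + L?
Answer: -360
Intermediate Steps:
v(V, x) = -4*V*x
C(L) = 4 + 2*L (C(L) = (4 + L) + L = 4 + 2*L)
C(v(-7, 1))*(-6) = (4 + 2*(-4*(-7)*1))*(-6) = (4 + 2*28)*(-6) = (4 + 56)*(-6) = 60*(-6) = -360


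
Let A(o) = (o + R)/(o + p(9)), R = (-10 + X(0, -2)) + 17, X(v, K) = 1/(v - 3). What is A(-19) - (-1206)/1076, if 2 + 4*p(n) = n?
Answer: 204445/111366 ≈ 1.8358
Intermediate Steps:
p(n) = -½ + n/4
X(v, K) = 1/(-3 + v)
R = 20/3 (R = (-10 + 1/(-3 + 0)) + 17 = (-10 + 1/(-3)) + 17 = (-10 - ⅓) + 17 = -31/3 + 17 = 20/3 ≈ 6.6667)
A(o) = (20/3 + o)/(7/4 + o) (A(o) = (o + 20/3)/(o + (-½ + (¼)*9)) = (20/3 + o)/(o + (-½ + 9/4)) = (20/3 + o)/(o + 7/4) = (20/3 + o)/(7/4 + o))
A(-19) - (-1206)/1076 = 4*(20 + 3*(-19))/(3*(7 + 4*(-19))) - (-1206)/1076 = 4*(20 - 57)/(3*(7 - 76)) - (-1206)/1076 = (4/3)*(-37)/(-69) - 1*(-603/538) = (4/3)*(-1/69)*(-37) + 603/538 = 148/207 + 603/538 = 204445/111366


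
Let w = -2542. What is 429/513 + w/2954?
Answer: -6130/252567 ≈ -0.024271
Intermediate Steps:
429/513 + w/2954 = 429/513 - 2542/2954 = 429*(1/513) - 2542*1/2954 = 143/171 - 1271/1477 = -6130/252567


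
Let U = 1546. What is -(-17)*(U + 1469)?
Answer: 51255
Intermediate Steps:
-(-17)*(U + 1469) = -(-17)*(1546 + 1469) = -(-17)*3015 = -1*(-51255) = 51255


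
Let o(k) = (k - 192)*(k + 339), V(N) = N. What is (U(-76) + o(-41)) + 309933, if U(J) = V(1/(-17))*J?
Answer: 4088559/17 ≈ 2.4050e+5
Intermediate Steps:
o(k) = (-192 + k)*(339 + k)
U(J) = -J/17 (U(J) = J/(-17) = -J/17)
(U(-76) + o(-41)) + 309933 = (-1/17*(-76) + (-65088 + (-41)**2 + 147*(-41))) + 309933 = (76/17 + (-65088 + 1681 - 6027)) + 309933 = (76/17 - 69434) + 309933 = -1180302/17 + 309933 = 4088559/17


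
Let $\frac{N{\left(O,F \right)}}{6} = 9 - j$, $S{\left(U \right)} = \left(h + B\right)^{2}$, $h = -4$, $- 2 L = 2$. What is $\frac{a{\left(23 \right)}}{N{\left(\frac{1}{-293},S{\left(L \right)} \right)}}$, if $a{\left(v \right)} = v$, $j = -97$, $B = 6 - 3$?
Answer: $\frac{23}{636} \approx 0.036164$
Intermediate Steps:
$L = -1$ ($L = \left(- \frac{1}{2}\right) 2 = -1$)
$B = 3$ ($B = 6 - 3 = 3$)
$S{\left(U \right)} = 1$ ($S{\left(U \right)} = \left(-4 + 3\right)^{2} = \left(-1\right)^{2} = 1$)
$N{\left(O,F \right)} = 636$ ($N{\left(O,F \right)} = 6 \left(9 - -97\right) = 6 \left(9 + 97\right) = 6 \cdot 106 = 636$)
$\frac{a{\left(23 \right)}}{N{\left(\frac{1}{-293},S{\left(L \right)} \right)}} = \frac{23}{636}$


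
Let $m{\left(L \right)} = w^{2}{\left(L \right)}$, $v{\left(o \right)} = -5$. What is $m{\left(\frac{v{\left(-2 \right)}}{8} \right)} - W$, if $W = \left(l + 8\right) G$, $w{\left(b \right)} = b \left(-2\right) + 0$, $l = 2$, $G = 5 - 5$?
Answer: $\frac{25}{16} \approx 1.5625$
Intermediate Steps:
$G = 0$ ($G = 5 - 5 = 0$)
$w{\left(b \right)} = - 2 b$ ($w{\left(b \right)} = - 2 b + 0 = - 2 b$)
$m{\left(L \right)} = 4 L^{2}$ ($m{\left(L \right)} = \left(- 2 L\right)^{2} = 4 L^{2}$)
$W = 0$ ($W = \left(2 + 8\right) 0 = 10 \cdot 0 = 0$)
$m{\left(\frac{v{\left(-2 \right)}}{8} \right)} - W = 4 \left(- \frac{5}{8}\right)^{2} - 0 = 4 \left(\left(-5\right) \frac{1}{8}\right)^{2} + 0 = 4 \left(- \frac{5}{8}\right)^{2} + 0 = 4 \cdot \frac{25}{64} + 0 = \frac{25}{16} + 0 = \frac{25}{16}$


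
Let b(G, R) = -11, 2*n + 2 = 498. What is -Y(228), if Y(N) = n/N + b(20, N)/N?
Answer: -79/76 ≈ -1.0395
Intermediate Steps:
n = 248 (n = -1 + (1/2)*498 = -1 + 249 = 248)
Y(N) = 237/N (Y(N) = 248/N - 11/N = 237/N)
-Y(228) = -237/228 = -1*79/76 = -79/76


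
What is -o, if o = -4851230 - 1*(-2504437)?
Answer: 2346793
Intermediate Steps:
o = -2346793 (o = -4851230 + 2504437 = -2346793)
-o = -1*(-2346793) = 2346793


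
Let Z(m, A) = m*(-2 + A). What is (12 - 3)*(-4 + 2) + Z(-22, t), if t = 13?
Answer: -260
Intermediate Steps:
(12 - 3)*(-4 + 2) + Z(-22, t) = (12 - 3)*(-4 + 2) - 22*(-2 + 13) = 9*(-2) - 22*11 = -18 - 242 = -260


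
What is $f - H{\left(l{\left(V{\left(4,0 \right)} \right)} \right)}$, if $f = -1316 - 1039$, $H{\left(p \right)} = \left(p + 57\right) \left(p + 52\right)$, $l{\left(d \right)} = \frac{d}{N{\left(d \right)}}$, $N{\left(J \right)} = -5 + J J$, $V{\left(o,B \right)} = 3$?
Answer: $- \frac{86421}{16} \approx -5401.3$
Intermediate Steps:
$N{\left(J \right)} = -5 + J^{2}$
$l{\left(d \right)} = \frac{d}{-5 + d^{2}}$
$H{\left(p \right)} = \left(52 + p\right) \left(57 + p\right)$ ($H{\left(p \right)} = \left(57 + p\right) \left(52 + p\right) = \left(52 + p\right) \left(57 + p\right)$)
$f = -2355$ ($f = -1316 - 1039 = -2355$)
$f - H{\left(l{\left(V{\left(4,0 \right)} \right)} \right)} = -2355 - \left(2964 + \left(\frac{3}{-5 + 3^{2}}\right)^{2} + 109 \frac{3}{-5 + 3^{2}}\right) = -2355 - \left(2964 + \left(\frac{3}{-5 + 9}\right)^{2} + 109 \frac{3}{-5 + 9}\right) = -2355 - \left(2964 + \left(\frac{3}{4}\right)^{2} + 109 \cdot \frac{3}{4}\right) = -2355 - \left(2964 + \frac{9}{16} + \frac{327}{4}\right) = -2355 - \frac{48741}{16} = - \frac{86421}{16}$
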